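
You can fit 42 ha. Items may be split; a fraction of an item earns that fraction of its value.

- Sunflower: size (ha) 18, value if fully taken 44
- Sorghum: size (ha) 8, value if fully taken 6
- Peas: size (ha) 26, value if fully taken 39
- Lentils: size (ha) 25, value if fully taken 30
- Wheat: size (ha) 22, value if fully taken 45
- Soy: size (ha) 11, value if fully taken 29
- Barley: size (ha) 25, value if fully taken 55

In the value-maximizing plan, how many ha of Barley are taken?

Rank by value-to-size ratio: Soy 29/11≈2.64, Sunflower 44/18≈2.44, Barley 55/25≈2.2, Wheat 45/22≈2.05, Peas 39/26≈1.5, Lentils 30/25≈1.2, Sorghum 6/8≈0.75.
Take all of Soy (11 ha, value 29) ; 31 ha left.
Sunflower: take in full, 18 ha for value 44 ; 13 left.
Fill the last 13 ha with part of Barley: 13/25 of it earns 28.6.

13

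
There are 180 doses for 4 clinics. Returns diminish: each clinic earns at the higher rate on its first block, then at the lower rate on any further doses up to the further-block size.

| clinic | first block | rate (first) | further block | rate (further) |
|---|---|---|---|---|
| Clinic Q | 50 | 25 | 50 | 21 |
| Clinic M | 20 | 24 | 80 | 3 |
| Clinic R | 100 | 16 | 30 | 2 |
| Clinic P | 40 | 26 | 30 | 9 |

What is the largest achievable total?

Rank every tier by rate: Clinic P/first 26 > Clinic Q/first 25 > Clinic M/first 24 > Clinic Q/second 21 > Clinic R/first 16 > Clinic P/second 9 > Clinic M/second 3 > Clinic R/second 2.
Fill Clinic P first block (40 at 26) → 140 left.
Fill Clinic Q first block (50 at 25) → 90 left.
Clinic M first at 24: fill all 20 → 70 left.
Clinic Q second at 21: fill all 50 → 20 left.
Clinic R/first: +20 of 100 at 16; pool empty.
Total = 26×40 + 25×50 + 24×20 + 21×50 + 16×20 = 4140.

4140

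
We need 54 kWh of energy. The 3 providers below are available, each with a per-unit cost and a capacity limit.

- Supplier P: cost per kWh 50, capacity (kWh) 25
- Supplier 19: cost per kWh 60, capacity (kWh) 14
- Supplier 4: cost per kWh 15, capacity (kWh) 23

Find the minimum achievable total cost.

Cheapest first:
Supplier 4 (15): use full 23 — 31 kWh to go.
Supplier P (50): use full 25 — 6 kWh to go.
Supplier 19 at 60: take 6 of its 14 — requirement met.
Cost = 23×15 + 25×50 + 6×60 = 1955.

1955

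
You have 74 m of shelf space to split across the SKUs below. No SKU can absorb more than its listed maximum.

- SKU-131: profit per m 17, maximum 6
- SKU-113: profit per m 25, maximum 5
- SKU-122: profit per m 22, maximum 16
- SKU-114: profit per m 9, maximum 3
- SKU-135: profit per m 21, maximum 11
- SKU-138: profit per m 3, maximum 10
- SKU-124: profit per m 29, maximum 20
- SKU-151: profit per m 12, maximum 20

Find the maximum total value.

1582

Rank by profit per m: SKU-124 29 > SKU-113 25 > SKU-122 22 > SKU-135 21 > SKU-131 17 > SKU-151 12 > SKU-114 9 > SKU-138 3.
Give SKU-124 20 to hit its cap of 20 → 54 left.
Give SKU-113 5 to hit its cap of 5 → 49 left.
SKU-122 takes 16 to reach its cap of 16 → 33 left.
SKU-135: +11 to 11 (cap) → 22 left.
SKU-131 takes 6 to reach its cap of 6 → 16 left.
SKU-151 has room for 20 but only 16 remain, so it gets 16.
Total = 17×6 + 25×5 + 22×16 + 21×11 + 29×20 + 12×16 = 1582.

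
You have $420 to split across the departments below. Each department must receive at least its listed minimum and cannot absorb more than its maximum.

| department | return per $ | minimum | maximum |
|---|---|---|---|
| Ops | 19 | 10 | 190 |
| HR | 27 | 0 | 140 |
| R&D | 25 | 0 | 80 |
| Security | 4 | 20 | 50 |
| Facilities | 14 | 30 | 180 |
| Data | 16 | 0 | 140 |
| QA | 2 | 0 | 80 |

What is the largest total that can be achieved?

Meeting every minimum uses 10+0+0+20+30+0+0 = 60 $, leaving 360.
Order the departments by return per $: HR 27 > R&D 25 > Ops 19 > Data 16 > Facilities 14 > Security 4 > QA 2.
Give HR 140 more to hit its cap of 140 ; 220 left.
Give R&D 80 more to hit its cap of 80 ; 140 left.
Ops: +140 (room for 180) → 150. Pool exhausted.
Total = 19×150 + 27×140 + 25×80 + 4×20 + 14×30 = 9130.

9130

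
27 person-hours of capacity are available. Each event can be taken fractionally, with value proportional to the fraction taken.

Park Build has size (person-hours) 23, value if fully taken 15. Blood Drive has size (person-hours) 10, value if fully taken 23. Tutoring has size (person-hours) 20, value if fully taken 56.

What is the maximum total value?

Sort by value density: Tutoring 56/20≈2.8, Blood Drive 23/10≈2.3, Park Build 15/23≈0.652.
Take all of Tutoring (20 person-hours, value 56) ; 7 person-hours left.
7 person-hours left: a 7/10 share of Blood Drive gives 23×7/10 = 16.1.
Total value = 72.1.

72.1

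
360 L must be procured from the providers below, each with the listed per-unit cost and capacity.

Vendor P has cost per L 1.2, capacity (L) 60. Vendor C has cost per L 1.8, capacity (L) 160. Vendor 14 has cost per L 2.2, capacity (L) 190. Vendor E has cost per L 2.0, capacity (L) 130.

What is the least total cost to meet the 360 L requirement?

642

Fill from the cheapest provider first.
Vendor P at 1.2: take all 60 L → 300 still needed.
Take 160 from Vendor C at 1.8 → need 140 more.
Vendor E (2.0): use full 130 → 10 L to go.
Vendor 14 at 2.2: take 10 of its 190 → requirement met.
Cost = 60×1.2 + 160×1.8 + 130×2.0 + 10×2.2 = 642.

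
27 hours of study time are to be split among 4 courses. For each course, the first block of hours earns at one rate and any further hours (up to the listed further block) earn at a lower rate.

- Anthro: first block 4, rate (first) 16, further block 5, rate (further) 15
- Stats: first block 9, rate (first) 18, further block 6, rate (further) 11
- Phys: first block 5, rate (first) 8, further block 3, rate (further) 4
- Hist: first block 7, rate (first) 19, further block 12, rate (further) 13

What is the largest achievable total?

460

Rank every tier by rate: Hist/first 19 > Stats/first 18 > Anthro/first 16 > Anthro/second 15 > Hist/second 13 > Stats/second 11 > Phys/first 8 > Phys/second 4.
Fill Hist first block (7 at 19) ; 20 left.
Stats first at 18: fill all 9 ; 11 left.
Anthro/first (16): +4 ; 7 left.
Fill Anthro second block (5 at 15) ; 2 left.
2 remain; put them into Hist second at 13.
Total = 19×7 + 18×9 + 16×4 + 15×5 + 13×2 = 460.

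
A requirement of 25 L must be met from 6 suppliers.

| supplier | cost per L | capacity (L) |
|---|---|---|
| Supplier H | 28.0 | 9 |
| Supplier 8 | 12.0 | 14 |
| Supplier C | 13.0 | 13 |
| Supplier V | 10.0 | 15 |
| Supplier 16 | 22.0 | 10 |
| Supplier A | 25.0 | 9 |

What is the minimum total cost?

Use suppliers in increasing cost order.
Supplier V at 10.0: take all 15 L ; 10 still needed.
Supplier 8 at 12.0: take 10 of its 14 ; requirement met.
Supplier C, Supplier 16, Supplier A, Supplier H: unused.
Cost = 15×10.0 + 10×12.0 = 270.

270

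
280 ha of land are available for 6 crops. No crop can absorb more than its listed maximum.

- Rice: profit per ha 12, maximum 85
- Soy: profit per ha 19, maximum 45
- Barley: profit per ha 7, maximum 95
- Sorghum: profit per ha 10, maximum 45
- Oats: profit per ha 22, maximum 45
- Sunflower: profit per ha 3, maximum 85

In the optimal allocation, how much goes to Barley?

Highest profit per ha first: Oats 22 > Soy 19 > Rice 12 > Sorghum 10 > Barley 7 > Sunflower 3.
Oats: +45 to 45 (cap) — 235 left.
Soy: +45 to 45 (cap) — 190 left.
Rice takes 85 to reach its cap of 85 — 105 left.
Sorghum takes 45 to reach its cap of 45 — 60 left.
Barley: +60 (room for 95) → 60. Pool exhausted.

60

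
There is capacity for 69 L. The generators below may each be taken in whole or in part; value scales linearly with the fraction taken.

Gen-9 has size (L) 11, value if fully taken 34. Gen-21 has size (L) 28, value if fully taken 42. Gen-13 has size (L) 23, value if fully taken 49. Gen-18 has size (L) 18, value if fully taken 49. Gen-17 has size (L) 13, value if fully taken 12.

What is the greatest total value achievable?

Rank by value-to-size ratio: Gen-9 34/11≈3.09, Gen-18 49/18≈2.72, Gen-13 49/23≈2.13, Gen-21 42/28≈1.5, Gen-17 12/13≈0.923.
Take all of Gen-9 (11 L, value 34) — 58 L left.
All 18 L of Gen-18 fit (value 49) — 40 remain.
Gen-13: take in full, 23 L for value 49 — 17 left.
Fill the last 17 L with part of Gen-21: 17/28 of it earns 25.5.
Total value = 157.5.

157.5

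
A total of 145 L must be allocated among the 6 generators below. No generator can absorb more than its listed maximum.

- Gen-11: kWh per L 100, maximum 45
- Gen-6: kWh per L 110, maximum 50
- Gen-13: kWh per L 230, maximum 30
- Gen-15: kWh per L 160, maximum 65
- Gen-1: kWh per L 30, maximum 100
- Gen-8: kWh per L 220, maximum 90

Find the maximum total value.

30700

Highest kWh per L first: Gen-13 230 > Gen-8 220 > Gen-15 160 > Gen-6 110 > Gen-11 100 > Gen-1 30.
Gen-13: +30 to 30 (cap) ; 115 left.
Gen-8: +90 to 90 (cap) ; 25 left.
Gen-15 has room for 65 but only 25 remain, so it gets 25.
Total = 230×30 + 160×25 + 220×90 = 30700.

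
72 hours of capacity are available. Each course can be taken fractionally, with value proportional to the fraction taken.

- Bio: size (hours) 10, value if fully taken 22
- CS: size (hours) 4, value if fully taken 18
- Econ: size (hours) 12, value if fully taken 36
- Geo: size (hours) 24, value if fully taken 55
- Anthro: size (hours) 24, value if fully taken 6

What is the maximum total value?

136.5

Best value per unit of size first: CS 18/4≈4.5, Econ 36/12≈3, Geo 55/24≈2.29, Bio 22/10≈2.2, Anthro 6/24≈0.25.
Take all of CS (4 hours, value 18) — 68 hours left.
Econ: take in full, 12 hours for value 36 — 56 left.
All 24 hours of Geo fit (value 55) — 32 remain.
All 10 hours of Bio fit (value 22) — 22 remain.
Fill the last 22 hours with part of Anthro: 22/24 of it earns 5.5.
Total value = 136.5.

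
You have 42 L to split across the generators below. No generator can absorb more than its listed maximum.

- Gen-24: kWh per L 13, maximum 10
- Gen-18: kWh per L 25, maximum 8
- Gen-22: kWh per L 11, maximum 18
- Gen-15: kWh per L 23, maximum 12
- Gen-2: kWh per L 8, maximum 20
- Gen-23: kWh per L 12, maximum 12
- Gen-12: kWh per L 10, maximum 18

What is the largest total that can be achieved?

Highest kWh per L first: Gen-18 25 > Gen-15 23 > Gen-24 13 > Gen-23 12 > Gen-22 11 > Gen-12 10 > Gen-2 8.
Give Gen-18 8 to hit its cap of 8 → 34 left.
Give Gen-15 12 to hit its cap of 12 → 22 left.
Give Gen-24 10 to hit its cap of 10 → 12 left.
Give Gen-23 12 to hit its cap of 12 → 0 left.
Total = 13×10 + 25×8 + 23×12 + 12×12 = 750.

750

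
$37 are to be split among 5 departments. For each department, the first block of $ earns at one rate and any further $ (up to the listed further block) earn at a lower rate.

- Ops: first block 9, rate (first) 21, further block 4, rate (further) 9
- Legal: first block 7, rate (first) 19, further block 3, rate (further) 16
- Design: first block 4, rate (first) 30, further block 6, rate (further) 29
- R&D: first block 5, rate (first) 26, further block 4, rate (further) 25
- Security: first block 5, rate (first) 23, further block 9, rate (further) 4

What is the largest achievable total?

Order all 10 blocks by rate: Design/T1 30 > Design/T2 29 > R&D/T1 26 > R&D/T2 25 > Security/T1 23 > Ops/T1 21 > Legal/T1 19 > Legal/T2 16 > Ops/T2 9 > Security/T2 4.
Design T1 at 30: fill all 4 — 33 left.
Design T2 at 29: fill all 6 — 27 left.
Fill R&D T1 block (5 at 26) — 22 left.
R&D T2 at 25: fill all 4 — 18 left.
Security/T1 (23): +5 — 13 left.
Ops T1 at 21: fill all 9 — 4 left.
Legal/T1: +4 of 7 at 19; pool empty.
Total = 30×4 + 29×6 + 26×5 + 25×4 + 23×5 + 21×9 + 19×4 = 904.

904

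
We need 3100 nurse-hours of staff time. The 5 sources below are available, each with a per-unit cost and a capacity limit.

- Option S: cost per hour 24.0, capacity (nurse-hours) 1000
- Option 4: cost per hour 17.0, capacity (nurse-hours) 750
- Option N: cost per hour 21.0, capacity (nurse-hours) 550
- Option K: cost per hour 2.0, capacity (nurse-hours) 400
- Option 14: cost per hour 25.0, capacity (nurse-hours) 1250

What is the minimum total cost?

59100

Fill from the cheapest source first.
Option K at 2.0: take all 400 nurse-hours — 2700 still needed.
Option 4 at 17.0: take all 750 nurse-hours — 1950 still needed.
Option N (21.0): use full 550 — 1400 nurse-hours to go.
Option S (24.0): use full 1000 — 400 nurse-hours to go.
Option 14 at 25.0: take 400 of its 1250 — requirement met.
Cost = 400×2.0 + 750×17.0 + 550×21.0 + 1000×24.0 + 400×25.0 = 59100.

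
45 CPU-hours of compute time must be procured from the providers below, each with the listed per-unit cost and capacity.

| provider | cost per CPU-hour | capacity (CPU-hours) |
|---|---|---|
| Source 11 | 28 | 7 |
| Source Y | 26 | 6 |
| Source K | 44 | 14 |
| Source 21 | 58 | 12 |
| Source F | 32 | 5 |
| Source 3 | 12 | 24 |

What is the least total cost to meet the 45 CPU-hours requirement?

932

Fill from the cheapest provider first.
Source 3 at 12: take all 24 CPU-hours → 21 still needed.
Take 6 from Source Y at 26 → need 15 more.
Source 11 (28): use full 7 → 8 CPU-hours to go.
Source F at 32: take all 5 CPU-hours → 3 still needed.
Take 3 from Source K at 44 to finish.
Source 21: unused.
Cost = 24×12 + 6×26 + 7×28 + 5×32 + 3×44 = 932.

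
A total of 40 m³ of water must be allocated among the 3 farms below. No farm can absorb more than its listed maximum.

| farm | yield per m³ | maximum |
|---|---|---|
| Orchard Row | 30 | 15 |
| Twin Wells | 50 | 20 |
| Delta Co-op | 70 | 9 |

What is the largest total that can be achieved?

Highest yield per m³ first: Delta Co-op 70 > Twin Wells 50 > Orchard Row 30.
Delta Co-op takes 9 to reach its cap of 9 ; 31 left.
Twin Wells takes 20 to reach its cap of 20 ; 11 left.
Orchard Row has room for 15 but only 11 remain, so it gets 11.
Total = 30×11 + 50×20 + 70×9 = 1960.

1960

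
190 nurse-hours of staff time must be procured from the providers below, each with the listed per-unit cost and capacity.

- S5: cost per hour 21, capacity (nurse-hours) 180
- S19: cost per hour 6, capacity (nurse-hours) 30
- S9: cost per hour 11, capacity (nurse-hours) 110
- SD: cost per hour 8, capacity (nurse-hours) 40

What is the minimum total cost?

1920

Cheapest first:
S19 at 6: take all 30 nurse-hours → 160 still needed.
SD at 8: take all 40 nurse-hours → 120 still needed.
Take 110 from S9 at 11 → need 10 more.
S5 at 21: take 10 of its 180 → requirement met.
Cost = 30×6 + 40×8 + 110×11 + 10×21 = 1920.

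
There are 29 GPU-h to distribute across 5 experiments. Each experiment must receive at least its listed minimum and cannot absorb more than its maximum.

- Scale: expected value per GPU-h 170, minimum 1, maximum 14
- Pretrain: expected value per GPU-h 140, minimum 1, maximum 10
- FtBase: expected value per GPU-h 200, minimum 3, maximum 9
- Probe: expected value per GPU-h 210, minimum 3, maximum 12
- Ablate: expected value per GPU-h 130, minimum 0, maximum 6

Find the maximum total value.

Meeting every minimum uses 1+1+3+3+0 = 8 GPU-h, leaving 21.
Order the experiments by expected value per GPU-h: Probe 210 > FtBase 200 > Scale 170 > Pretrain 140 > Ablate 130.
Probe takes 9 more to reach its cap of 12 ; 12 left.
Give FtBase 6 more to hit its cap of 9 ; 6 left.
Only 6 left; Scale takes them to reach 7.
Total = 170×7 + 140×1 + 200×9 + 210×12 = 5650.

5650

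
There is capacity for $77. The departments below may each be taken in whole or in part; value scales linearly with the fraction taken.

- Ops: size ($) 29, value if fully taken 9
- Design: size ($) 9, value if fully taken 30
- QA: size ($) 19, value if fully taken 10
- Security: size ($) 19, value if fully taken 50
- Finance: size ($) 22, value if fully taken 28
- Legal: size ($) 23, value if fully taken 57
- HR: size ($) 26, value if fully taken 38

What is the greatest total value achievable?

175

Best value per unit of size first: Design 30/9≈3.33, Security 50/19≈2.63, Legal 57/23≈2.48, HR 38/26≈1.46, Finance 28/22≈1.27, QA 10/19≈0.526, Ops 9/29≈0.31.
Design: take in full, 9 $ for value 30 ; 68 left.
Take all of Security (19 $, value 50) ; 49 $ left.
Take all of Legal (23 $, value 57) ; 26 $ left.
HR: take in full, 26 $ for value 38 ; 0 left.
Total value = 175.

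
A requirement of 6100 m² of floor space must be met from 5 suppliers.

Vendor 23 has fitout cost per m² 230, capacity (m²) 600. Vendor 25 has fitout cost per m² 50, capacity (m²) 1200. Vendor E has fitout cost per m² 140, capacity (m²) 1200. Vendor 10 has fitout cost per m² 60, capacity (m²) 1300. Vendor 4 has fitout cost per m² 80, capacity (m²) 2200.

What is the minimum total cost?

528000

Fill from the cheapest supplier first.
Vendor 25 at 50: take all 1200 m² → 4900 still needed.
Vendor 10 (60): use full 1300 → 3600 m² to go.
Vendor 4 (80): use full 2200 → 1400 m² to go.
Vendor E at 140: take all 1200 m² → 200 still needed.
Vendor 23 (230): take the remaining 200 → done.
Cost = 1200×50 + 1300×60 + 2200×80 + 1200×140 + 200×230 = 528000.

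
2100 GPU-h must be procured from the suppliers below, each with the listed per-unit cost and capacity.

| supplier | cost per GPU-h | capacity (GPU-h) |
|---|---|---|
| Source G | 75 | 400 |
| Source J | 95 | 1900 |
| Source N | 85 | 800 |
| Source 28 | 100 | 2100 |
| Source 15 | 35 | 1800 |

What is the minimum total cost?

Fill from the cheapest supplier first.
Source 15 (35): use full 1800 — 300 GPU-h to go.
Source G at 75: take 300 of its 400 — requirement met.
Source N, Source J, Source 28: unused.
Cost = 1800×35 + 300×75 = 85500.

85500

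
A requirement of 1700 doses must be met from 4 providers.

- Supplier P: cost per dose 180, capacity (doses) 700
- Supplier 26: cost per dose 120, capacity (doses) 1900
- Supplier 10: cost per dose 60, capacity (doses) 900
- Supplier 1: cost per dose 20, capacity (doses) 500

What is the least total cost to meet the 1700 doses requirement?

Fill from the cheapest provider first.
Supplier 1 at 20: take all 500 doses — 1200 still needed.
Take 900 from Supplier 10 at 60 — need 300 more.
Supplier 26 (120): take the remaining 300 — done.
Supplier P: unused.
Cost = 500×20 + 900×60 + 300×120 = 100000.

100000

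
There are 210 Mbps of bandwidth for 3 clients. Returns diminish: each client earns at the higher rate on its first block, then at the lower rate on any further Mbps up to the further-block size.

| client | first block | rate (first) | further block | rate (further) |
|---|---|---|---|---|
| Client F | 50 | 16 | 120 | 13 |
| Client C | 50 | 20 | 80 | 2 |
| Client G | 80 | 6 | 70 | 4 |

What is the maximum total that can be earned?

3230

Rank every tier by rate: Client C/first 20 > Client F/first 16 > Client F/second 13 > Client G/first 6 > Client G/second 4 > Client C/second 2.
Fill Client C first block (50 at 20) — 160 left.
Fill Client F first block (50 at 16) — 110 left.
110 remain; put them into Client F second at 13.
Total = 20×50 + 16×50 + 13×110 = 3230.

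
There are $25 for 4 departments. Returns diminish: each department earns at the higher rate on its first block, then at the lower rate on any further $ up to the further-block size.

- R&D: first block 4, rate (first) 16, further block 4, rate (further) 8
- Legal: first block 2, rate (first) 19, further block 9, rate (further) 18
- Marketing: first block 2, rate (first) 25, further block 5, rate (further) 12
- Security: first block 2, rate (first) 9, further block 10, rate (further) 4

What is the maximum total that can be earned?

400

Order all 8 blocks by rate: Marketing/first 25 > Legal/first 19 > Legal/second 18 > R&D/first 16 > Marketing/second 12 > Security/first 9 > R&D/second 8 > Security/second 4.
Fill Marketing first block (2 at 25) → 23 left.
Fill Legal first block (2 at 19) → 21 left.
Legal second at 18: fill all 9 → 12 left.
R&D first at 16: fill all 4 → 8 left.
Marketing/second (12): +5 → 3 left.
Fill Security first block (2 at 9) → 1 left.
R&D second at 8: only 1 left, fill 1.
Total = 25×2 + 19×2 + 18×9 + 16×4 + 12×5 + 9×2 + 8×1 = 400.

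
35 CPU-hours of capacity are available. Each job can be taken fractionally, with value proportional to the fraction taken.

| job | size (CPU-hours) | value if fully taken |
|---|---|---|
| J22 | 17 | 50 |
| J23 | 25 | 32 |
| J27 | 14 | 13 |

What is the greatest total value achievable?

Sort by value density: J22 50/17≈2.94, J23 32/25≈1.28, J27 13/14≈0.929.
Take all of J22 (17 CPU-hours, value 50) ; 18 CPU-hours left.
Only 18 CPU-hours remain; take 18/25 of J23 for value 32×18/25 = 23.04.
Total value = 73.04.

73.04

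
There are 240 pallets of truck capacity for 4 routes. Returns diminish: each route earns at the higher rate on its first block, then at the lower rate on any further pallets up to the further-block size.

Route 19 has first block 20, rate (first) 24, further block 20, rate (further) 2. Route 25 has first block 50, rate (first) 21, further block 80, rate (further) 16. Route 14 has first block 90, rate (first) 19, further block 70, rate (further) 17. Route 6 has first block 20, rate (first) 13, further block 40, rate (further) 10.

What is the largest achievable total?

Order all 8 blocks by rate: Route 19/T1 24 > Route 25/T1 21 > Route 14/T1 19 > Route 14/T2 17 > Route 25/T2 16 > Route 6/T1 13 > Route 6/T2 10 > Route 19/T2 2.
Route 19/T1 (24): +20 ; 220 left.
Route 25 T1 at 21: fill all 50 ; 170 left.
Route 14 T1 at 19: fill all 90 ; 80 left.
Route 14/T2 (17): +70 ; 10 left.
Route 25/T2: +10 of 80 at 16; pool empty.
Total = 24×20 + 21×50 + 19×90 + 17×70 + 16×10 = 4590.

4590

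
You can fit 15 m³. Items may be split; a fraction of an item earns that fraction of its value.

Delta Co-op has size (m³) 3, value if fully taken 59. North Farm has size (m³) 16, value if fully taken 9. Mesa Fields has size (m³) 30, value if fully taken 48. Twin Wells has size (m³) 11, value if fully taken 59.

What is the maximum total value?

Rank by value-to-size ratio: Delta Co-op 59/3≈19.7, Twin Wells 59/11≈5.36, Mesa Fields 48/30≈1.6, North Farm 9/16≈0.562.
All 3 m³ of Delta Co-op fit (value 59) → 12 remain.
All 11 m³ of Twin Wells fit (value 59) → 1 remain.
Only 1 m³ remain; take 1/30 of Mesa Fields for value 48×1/30 = 1.6.
Total value = 119.6.

119.6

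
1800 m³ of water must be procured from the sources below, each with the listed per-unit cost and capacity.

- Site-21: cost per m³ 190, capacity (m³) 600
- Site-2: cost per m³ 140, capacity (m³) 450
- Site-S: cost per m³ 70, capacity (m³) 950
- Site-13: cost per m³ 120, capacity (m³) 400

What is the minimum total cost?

177500

Use sources in increasing cost order.
Take 950 from Site-S at 70 → need 850 more.
Site-13 at 120: take all 400 m³ → 450 still needed.
Take 450 from Site-2 at 140 → need 0 more.
Site-21: unused.
Cost = 950×70 + 400×120 + 450×140 = 177500.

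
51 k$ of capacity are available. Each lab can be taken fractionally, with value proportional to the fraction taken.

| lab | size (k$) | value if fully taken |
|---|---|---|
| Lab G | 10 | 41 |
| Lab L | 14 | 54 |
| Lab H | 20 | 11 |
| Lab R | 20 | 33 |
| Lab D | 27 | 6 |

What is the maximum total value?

Sort by value density: Lab G 41/10≈4.1, Lab L 54/14≈3.86, Lab R 33/20≈1.65, Lab H 11/20≈0.55, Lab D 6/27≈0.222.
All 10 k$ of Lab G fit (value 41) — 41 remain.
Lab L: take in full, 14 k$ for value 54 — 27 left.
Lab R: take in full, 20 k$ for value 33 — 7 left.
Fill the last 7 k$ with part of Lab H: 7/20 of it earns 3.85.
Total value = 131.85.

131.85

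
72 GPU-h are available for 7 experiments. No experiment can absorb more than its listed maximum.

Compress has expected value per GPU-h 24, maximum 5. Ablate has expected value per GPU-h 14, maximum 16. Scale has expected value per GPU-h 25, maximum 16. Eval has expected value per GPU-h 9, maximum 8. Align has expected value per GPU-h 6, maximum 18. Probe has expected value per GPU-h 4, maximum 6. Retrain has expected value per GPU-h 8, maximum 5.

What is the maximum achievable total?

980

Rank by expected value per GPU-h: Scale 25 > Compress 24 > Ablate 14 > Eval 9 > Retrain 8 > Align 6 > Probe 4.
Give Scale 16 to hit its cap of 16 → 56 left.
Give Compress 5 to hit its cap of 5 → 51 left.
Ablate takes 16 to reach its cap of 16 → 35 left.
Eval: +8 to 8 (cap) → 27 left.
Retrain: +5 to 5 (cap) → 22 left.
Give Align 18 to hit its cap of 18 → 4 left.
Probe: +4 (room for 6) → 4. Pool exhausted.
Total = 24×5 + 14×16 + 25×16 + 9×8 + 6×18 + 4×4 + 8×5 = 980.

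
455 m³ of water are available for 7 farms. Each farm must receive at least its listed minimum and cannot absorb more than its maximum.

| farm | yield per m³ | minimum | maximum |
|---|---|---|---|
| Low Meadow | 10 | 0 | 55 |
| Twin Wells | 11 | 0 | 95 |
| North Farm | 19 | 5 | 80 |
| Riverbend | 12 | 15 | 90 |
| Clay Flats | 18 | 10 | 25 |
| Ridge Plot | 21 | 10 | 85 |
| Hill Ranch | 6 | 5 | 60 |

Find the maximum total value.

Meeting every minimum uses 0+0+5+15+10+10+5 = 45 m³, leaving 410.
Rank by yield per m³: Ridge Plot 21 > North Farm 19 > Clay Flats 18 > Riverbend 12 > Twin Wells 11 > Low Meadow 10 > Hill Ranch 6.
Ridge Plot takes 75 more to reach its cap of 85 — 335 left.
North Farm: +75 to 80 (cap) — 260 left.
Give Clay Flats 15 more to hit its cap of 25 — 245 left.
Riverbend takes 75 more to reach its cap of 90 — 170 left.
Twin Wells takes 95 more to reach its cap of 95 — 75 left.
Give Low Meadow 55 more to hit its cap of 55 — 20 left.
Hill Ranch: +20 (room for 55) → 25. Pool exhausted.
Total = 10×55 + 11×95 + 19×80 + 12×90 + 18×25 + 21×85 + 6×25 = 6580.

6580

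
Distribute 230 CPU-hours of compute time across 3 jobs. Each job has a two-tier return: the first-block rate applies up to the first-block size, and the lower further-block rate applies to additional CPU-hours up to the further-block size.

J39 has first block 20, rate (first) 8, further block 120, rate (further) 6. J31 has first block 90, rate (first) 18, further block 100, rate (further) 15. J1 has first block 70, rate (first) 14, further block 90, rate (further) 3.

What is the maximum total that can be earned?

Treat each block as its own option and order by rate: J31/first 18 > J31/second 15 > J1/first 14 > J39/first 8 > J39/second 6 > J1/second 3.
J31 first at 18: fill all 90 → 140 left.
J31 second at 15: fill all 100 → 40 left.
J1 first at 14: only 40 left, fill 40.
Total = 18×90 + 15×100 + 14×40 = 3680.

3680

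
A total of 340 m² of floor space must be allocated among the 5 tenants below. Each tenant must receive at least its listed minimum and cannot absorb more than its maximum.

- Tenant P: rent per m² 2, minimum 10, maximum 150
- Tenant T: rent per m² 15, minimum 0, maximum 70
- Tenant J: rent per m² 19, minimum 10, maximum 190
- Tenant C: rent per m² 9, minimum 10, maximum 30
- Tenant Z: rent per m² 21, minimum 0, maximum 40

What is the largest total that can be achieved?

Meeting every minimum uses 10+0+10+10+0 = 30 m², leaving 310.
Order the tenants by rent per m²: Tenant Z 21 > Tenant J 19 > Tenant T 15 > Tenant C 9 > Tenant P 2.
Give Tenant Z 40 more to hit its cap of 40 → 270 left.
Give Tenant J 180 more to hit its cap of 190 → 90 left.
Give Tenant T 70 more to hit its cap of 70 → 20 left.
Tenant C takes 20 more to reach its cap of 30 → 0 left.
Total = 2×10 + 15×70 + 19×190 + 9×30 + 21×40 = 5790.

5790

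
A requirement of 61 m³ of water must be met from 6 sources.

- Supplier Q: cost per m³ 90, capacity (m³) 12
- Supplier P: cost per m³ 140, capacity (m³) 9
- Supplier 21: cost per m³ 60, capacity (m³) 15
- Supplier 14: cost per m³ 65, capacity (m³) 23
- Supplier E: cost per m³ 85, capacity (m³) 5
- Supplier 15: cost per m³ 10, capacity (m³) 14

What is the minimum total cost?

3320

Use sources in increasing cost order.
Supplier 15 (10): use full 14 ; 47 m³ to go.
Take 15 from Supplier 21 at 60 ; need 32 more.
Supplier 14 at 65: take all 23 m³ ; 9 still needed.
Supplier E at 85: take all 5 m³ ; 4 still needed.
Supplier Q at 90: take 4 of its 12 ; requirement met.
Supplier P: unused.
Cost = 14×10 + 15×60 + 23×65 + 5×85 + 4×90 = 3320.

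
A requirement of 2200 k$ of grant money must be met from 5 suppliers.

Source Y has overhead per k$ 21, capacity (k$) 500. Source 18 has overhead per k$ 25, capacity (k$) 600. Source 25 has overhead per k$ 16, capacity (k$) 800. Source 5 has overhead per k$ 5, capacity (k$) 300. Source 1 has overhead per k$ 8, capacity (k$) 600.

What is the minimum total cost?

Fill from the cheapest supplier first.
Source 5 at 5: take all 300 k$ ; 1900 still needed.
Take 600 from Source 1 at 8 ; need 1300 more.
Source 25 (16): use full 800 ; 500 k$ to go.
Source Y (21): use full 500 ; 0 k$ to go.
Source 18: unused.
Cost = 300×5 + 600×8 + 800×16 + 500×21 = 29600.

29600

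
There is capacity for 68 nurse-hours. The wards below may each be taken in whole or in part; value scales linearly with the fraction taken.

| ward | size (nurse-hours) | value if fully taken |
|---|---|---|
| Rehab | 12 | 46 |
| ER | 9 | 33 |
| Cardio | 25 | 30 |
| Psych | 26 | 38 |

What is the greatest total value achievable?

142.2

Best value per unit of size first: Rehab 46/12≈3.83, ER 33/9≈3.67, Psych 38/26≈1.46, Cardio 30/25≈1.2.
Take all of Rehab (12 nurse-hours, value 46) ; 56 nurse-hours left.
All 9 nurse-hours of ER fit (value 33) ; 47 remain.
Psych: take in full, 26 nurse-hours for value 38 ; 21 left.
Only 21 nurse-hours remain; take 21/25 of Cardio for value 30×21/25 = 25.2.
Total value = 142.2.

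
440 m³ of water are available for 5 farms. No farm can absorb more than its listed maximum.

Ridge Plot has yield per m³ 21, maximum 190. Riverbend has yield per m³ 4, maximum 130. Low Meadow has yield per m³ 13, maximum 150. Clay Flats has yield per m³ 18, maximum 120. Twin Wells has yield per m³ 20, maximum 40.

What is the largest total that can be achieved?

8120

Highest yield per m³ first: Ridge Plot 21 > Twin Wells 20 > Clay Flats 18 > Low Meadow 13 > Riverbend 4.
Give Ridge Plot 190 to hit its cap of 190 — 250 left.
Give Twin Wells 40 to hit its cap of 40 — 210 left.
Clay Flats takes 120 to reach its cap of 120 — 90 left.
Low Meadow has room for 150 but only 90 remain, so it gets 90.
Total = 21×190 + 13×90 + 18×120 + 20×40 = 8120.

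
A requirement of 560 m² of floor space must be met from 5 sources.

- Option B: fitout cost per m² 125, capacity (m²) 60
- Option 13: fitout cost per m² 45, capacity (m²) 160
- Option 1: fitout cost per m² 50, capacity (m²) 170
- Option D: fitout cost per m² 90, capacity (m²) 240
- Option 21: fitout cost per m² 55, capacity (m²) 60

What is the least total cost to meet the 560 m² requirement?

Fill from the cheapest source first.
Option 13 (45): use full 160 → 400 m² to go.
Option 1 (50): use full 170 → 230 m² to go.
Take 60 from Option 21 at 55 → need 170 more.
Option D (90): take the remaining 170 → done.
Option B: unused.
Cost = 160×45 + 170×50 + 60×55 + 170×90 = 34300.

34300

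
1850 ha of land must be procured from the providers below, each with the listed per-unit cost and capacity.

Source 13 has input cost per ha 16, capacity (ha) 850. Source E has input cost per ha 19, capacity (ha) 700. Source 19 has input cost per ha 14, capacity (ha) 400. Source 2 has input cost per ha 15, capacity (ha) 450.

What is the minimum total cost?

Fill from the cheapest provider first.
Take 400 from Source 19 at 14 → need 1450 more.
Take 450 from Source 2 at 15 → need 1000 more.
Source 13 (16): use full 850 → 150 ha to go.
Source E (19): take the remaining 150 → done.
Cost = 400×14 + 450×15 + 850×16 + 150×19 = 28800.

28800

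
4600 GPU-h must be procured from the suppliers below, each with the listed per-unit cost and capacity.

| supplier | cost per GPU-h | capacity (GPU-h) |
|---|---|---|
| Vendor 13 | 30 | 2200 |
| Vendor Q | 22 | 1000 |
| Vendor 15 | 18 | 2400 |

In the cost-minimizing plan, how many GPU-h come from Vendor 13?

1200

Use suppliers in increasing cost order.
Vendor 15 (18): use full 2400 → 2200 GPU-h to go.
Vendor Q at 22: take all 1000 GPU-h → 1200 still needed.
Vendor 13 (30): take the remaining 1200 → done.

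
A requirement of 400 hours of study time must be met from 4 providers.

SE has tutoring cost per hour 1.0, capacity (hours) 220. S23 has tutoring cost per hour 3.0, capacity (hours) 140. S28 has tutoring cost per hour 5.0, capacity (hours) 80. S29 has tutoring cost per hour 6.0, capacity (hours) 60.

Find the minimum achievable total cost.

840

Use providers in increasing cost order.
Take 220 from SE at 1.0 — need 180 more.
S23 (3.0): use full 140 — 40 hours to go.
S28 (5.0): take the remaining 40 — done.
S29: unused.
Cost = 220×1.0 + 140×3.0 + 40×5.0 = 840.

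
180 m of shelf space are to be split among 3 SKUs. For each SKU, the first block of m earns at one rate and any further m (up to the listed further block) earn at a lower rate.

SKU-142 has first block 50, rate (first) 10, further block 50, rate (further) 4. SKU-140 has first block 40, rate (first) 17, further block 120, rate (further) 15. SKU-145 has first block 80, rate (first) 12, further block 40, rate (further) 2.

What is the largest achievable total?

Order all 6 blocks by rate: SKU-140/tier1 17 > SKU-140/tier2 15 > SKU-145/tier1 12 > SKU-142/tier1 10 > SKU-142/tier2 4 > SKU-145/tier2 2.
Fill SKU-140 tier1 block (40 at 17) → 140 left.
SKU-140 tier2 at 15: fill all 120 → 20 left.
SKU-145 tier1 at 12: only 20 left, fill 20.
Total = 17×40 + 15×120 + 12×20 = 2720.

2720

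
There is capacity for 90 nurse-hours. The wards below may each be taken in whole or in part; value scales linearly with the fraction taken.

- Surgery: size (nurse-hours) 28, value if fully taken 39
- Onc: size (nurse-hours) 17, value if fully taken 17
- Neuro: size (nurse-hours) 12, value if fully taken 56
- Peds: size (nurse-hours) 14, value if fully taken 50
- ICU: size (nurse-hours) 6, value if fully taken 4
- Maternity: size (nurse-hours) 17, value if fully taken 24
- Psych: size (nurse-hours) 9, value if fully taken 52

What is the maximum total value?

231

Best value per unit of size first: Psych 52/9≈5.78, Neuro 56/12≈4.67, Peds 50/14≈3.57, Maternity 24/17≈1.41, Surgery 39/28≈1.39, Onc 17/17≈1, ICU 4/6≈0.667.
Psych: take in full, 9 nurse-hours for value 52 ; 81 left.
All 12 nurse-hours of Neuro fit (value 56) ; 69 remain.
Take all of Peds (14 nurse-hours, value 50) ; 55 nurse-hours left.
Maternity: take in full, 17 nurse-hours for value 24 ; 38 left.
All 28 nurse-hours of Surgery fit (value 39) ; 10 remain.
Fill the last 10 nurse-hours with part of Onc: 10/17 of it earns 10.
Total value = 231.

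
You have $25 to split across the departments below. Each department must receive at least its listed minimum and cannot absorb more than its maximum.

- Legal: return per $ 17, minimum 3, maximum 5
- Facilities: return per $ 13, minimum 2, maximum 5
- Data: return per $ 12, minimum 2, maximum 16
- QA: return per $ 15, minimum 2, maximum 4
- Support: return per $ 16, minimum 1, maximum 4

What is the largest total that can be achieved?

358

Meeting every minimum uses 3+2+2+2+1 = 10 $, leaving 15.
Order the departments by return per $: Legal 17 > Support 16 > QA 15 > Facilities 13 > Data 12.
Legal takes 2 more to reach its cap of 5 ; 13 left.
Support takes 3 more to reach its cap of 4 ; 10 left.
QA: +2 to 4 (cap) ; 8 left.
Facilities takes 3 more to reach its cap of 5 ; 5 left.
Data: +5 (room for 14) → 7. Pool exhausted.
Total = 17×5 + 13×5 + 12×7 + 15×4 + 16×4 = 358.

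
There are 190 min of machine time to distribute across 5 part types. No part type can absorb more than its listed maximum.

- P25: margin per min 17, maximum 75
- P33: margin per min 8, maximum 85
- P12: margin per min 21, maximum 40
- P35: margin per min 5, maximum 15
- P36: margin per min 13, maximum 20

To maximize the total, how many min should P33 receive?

55

Rank by margin per min: P12 21 > P25 17 > P36 13 > P33 8 > P35 5.
P12: +40 to 40 (cap) → 150 left.
P25: +75 to 75 (cap) → 75 left.
P36: +20 to 20 (cap) → 55 left.
Only 55 left; P33 takes them to reach 55.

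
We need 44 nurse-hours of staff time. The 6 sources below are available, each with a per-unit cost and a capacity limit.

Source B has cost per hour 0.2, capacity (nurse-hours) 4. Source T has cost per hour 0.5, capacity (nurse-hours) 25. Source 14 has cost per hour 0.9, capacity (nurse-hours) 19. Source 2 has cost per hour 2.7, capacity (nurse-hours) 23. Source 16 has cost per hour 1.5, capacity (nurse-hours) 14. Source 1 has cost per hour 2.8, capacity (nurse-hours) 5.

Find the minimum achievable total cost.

26.8

Use sources in increasing cost order.
Source B (0.2): use full 4 ; 40 nurse-hours to go.
Source T (0.5): use full 25 ; 15 nurse-hours to go.
Source 14 at 0.9: take 15 of its 19 ; requirement met.
Source 16, Source 2, Source 1: unused.
Cost = 4×0.2 + 25×0.5 + 15×0.9 = 26.8.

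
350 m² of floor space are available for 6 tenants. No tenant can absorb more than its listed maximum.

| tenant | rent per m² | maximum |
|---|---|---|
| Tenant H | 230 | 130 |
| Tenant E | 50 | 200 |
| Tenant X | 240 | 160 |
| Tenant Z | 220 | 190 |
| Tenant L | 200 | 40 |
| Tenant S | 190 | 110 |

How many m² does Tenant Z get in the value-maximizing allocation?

Rank by rent per m²: Tenant X 240 > Tenant H 230 > Tenant Z 220 > Tenant L 200 > Tenant S 190 > Tenant E 50.
Give Tenant X 160 to hit its cap of 160 → 190 left.
Tenant H: +130 to 130 (cap) → 60 left.
Tenant Z has room for 190 but only 60 remain, so it gets 60.

60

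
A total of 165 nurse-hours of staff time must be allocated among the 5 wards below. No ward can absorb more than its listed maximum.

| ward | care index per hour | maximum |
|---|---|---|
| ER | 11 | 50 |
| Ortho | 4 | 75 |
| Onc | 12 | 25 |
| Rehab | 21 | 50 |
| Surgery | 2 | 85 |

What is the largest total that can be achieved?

Highest care index per hour first: Rehab 21 > Onc 12 > ER 11 > Ortho 4 > Surgery 2.
Rehab: +50 to 50 (cap) → 115 left.
Give Onc 25 to hit its cap of 25 → 90 left.
ER takes 50 to reach its cap of 50 → 40 left.
Ortho: +40 (room for 75) → 40. Pool exhausted.
Total = 11×50 + 4×40 + 12×25 + 21×50 = 2060.

2060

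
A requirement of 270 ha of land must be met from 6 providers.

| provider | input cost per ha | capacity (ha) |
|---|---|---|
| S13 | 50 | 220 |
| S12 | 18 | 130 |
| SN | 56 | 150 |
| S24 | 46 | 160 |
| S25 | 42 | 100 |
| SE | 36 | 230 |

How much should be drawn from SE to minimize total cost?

Cheapest first:
S12 (18): use full 130 → 140 ha to go.
Take 140 from SE at 36 to finish.
S25, S24, S13, SN: unused.

140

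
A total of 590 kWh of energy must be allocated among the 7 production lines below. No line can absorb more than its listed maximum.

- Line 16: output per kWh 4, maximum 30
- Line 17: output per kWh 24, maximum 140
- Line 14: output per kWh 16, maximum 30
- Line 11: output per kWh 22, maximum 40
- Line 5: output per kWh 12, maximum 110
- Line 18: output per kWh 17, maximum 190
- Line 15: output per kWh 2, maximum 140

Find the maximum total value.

Order the production lines by output per kWh: Line 17 24 > Line 11 22 > Line 18 17 > Line 14 16 > Line 5 12 > Line 16 4 > Line 15 2.
Line 17: +140 to 140 (cap) ; 450 left.
Give Line 11 40 to hit its cap of 40 ; 410 left.
Line 18: +190 to 190 (cap) ; 220 left.
Give Line 14 30 to hit its cap of 30 ; 190 left.
Line 5 takes 110 to reach its cap of 110 ; 80 left.
Line 16: +30 to 30 (cap) ; 50 left.
Line 15 has room for 140 but only 50 remain, so it gets 50.
Total = 4×30 + 24×140 + 16×30 + 22×40 + 12×110 + 17×190 + 2×50 = 9490.

9490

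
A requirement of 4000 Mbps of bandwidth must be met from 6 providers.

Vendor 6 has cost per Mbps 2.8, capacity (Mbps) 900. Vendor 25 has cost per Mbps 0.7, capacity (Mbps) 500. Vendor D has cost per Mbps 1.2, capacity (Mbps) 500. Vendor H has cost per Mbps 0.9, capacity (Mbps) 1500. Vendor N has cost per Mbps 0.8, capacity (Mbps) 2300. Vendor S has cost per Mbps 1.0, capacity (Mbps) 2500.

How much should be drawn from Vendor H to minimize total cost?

1200

Use providers in increasing cost order.
Take 500 from Vendor 25 at 0.7 → need 3500 more.
Vendor N (0.8): use full 2300 → 1200 Mbps to go.
Vendor H (0.9): take the remaining 1200 → done.
Vendor S, Vendor D, Vendor 6: unused.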